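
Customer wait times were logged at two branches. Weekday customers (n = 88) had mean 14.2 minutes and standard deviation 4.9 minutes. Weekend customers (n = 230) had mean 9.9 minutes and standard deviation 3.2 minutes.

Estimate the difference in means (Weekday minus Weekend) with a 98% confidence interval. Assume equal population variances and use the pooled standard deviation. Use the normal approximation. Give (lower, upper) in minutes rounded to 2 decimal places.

Pooled variance s_p² = [87·4.9² + 229·3.2²] / (88+230−2) = 14.0311, so s_p = 3.7458.
SE_diff = s_p·√(1/n₁ + 1/n₂) = 3.7458·√(1/88 + 1/230) = 0.4695.
z* = 2.326; margin = 2.326 × 0.4695 = 1.0921.
Difference = 14.2 − 9.9 = 4.3000.
4.3000 ± 1.0921 → (3.21, 5.39).

(3.21, 5.39)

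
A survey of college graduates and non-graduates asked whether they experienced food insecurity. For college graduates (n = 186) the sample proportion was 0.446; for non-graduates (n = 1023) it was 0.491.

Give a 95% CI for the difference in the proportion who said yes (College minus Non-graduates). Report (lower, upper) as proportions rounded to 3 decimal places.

Each SE is √(p̂(1−p̂)/n): √(0.4460·0.5540/186) = 0.03645 and √(0.4910·0.5090/1023) = 0.01563.
SE(p̂₁ − p̂₂) = √(SE₁² + SE₂²) = √(0.0013286025 + 0.0002442969) = 0.03966, since the two samples are independent.
At 95% confidence z* = 1.960; margin = 1.960 × 0.03966 = 0.07773.
The difference is 0.4460 − 0.4910 = -0.0450, so the interval is -0.0450 ± 0.07773 = (-0.123, 0.033).

(-0.123, 0.033)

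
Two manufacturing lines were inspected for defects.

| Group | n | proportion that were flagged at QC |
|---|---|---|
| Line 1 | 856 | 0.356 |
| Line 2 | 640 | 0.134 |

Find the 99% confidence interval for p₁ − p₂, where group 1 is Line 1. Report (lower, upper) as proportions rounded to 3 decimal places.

SE₁ = √(p̂₁(1−p̂₁)/n₁) = √(0.3560·0.6440/856) = 0.01637; SE₂ = √(0.1340·0.8660/640) = 0.01347.
Independent samples: SE of the difference = √(SE₁² + SE₂²) = √(0.0002679769 + 0.0001814409) = 0.02120.
z* for 99% confidence is 2.576, so the margin of error is 2.576 × 0.02120 = 0.05461.
Point estimate p̂₁ − p̂₂ = 0.3560 − 0.1340 = 0.2220.
0.2220 ± 0.05461 → (0.167, 0.277).

(0.167, 0.277)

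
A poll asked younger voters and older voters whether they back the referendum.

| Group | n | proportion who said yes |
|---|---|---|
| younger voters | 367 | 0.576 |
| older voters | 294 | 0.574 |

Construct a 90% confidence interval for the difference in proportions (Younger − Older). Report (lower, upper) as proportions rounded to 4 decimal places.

Each SE is √(p̂(1−p̂)/n): √(0.5760·0.4240/367) = 0.02580 and √(0.5740·0.4260/294) = 0.02884.
SE(p̂₁ − p̂₂) = √(SE₁² + SE₂²) = √(0.00066564 + 0.0008317456) = 0.03870, since the two samples are independent.
At 90% confidence z* = 1.645; margin = 1.645 × 0.03870 = 0.06366.
The difference is 0.5760 − 0.5740 = 0.0020, so the interval is 0.0020 ± 0.06366 = (-0.0617, 0.0657).

(-0.0617, 0.0657)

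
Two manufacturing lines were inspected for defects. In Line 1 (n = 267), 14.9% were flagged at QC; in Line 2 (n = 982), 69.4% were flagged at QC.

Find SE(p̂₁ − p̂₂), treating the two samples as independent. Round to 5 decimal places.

0.02629

Each SE is √(p̂(1−p̂)/n): √(0.1490·0.8510/267) = 0.02179 and √(0.6940·0.3060/982) = 0.01471.
SE(p̂₁ − p̂₂) = √(SE₁² + SE₂²) = √(0.0004748041 + 0.0002163841) = 0.02629, since the two samples are independent.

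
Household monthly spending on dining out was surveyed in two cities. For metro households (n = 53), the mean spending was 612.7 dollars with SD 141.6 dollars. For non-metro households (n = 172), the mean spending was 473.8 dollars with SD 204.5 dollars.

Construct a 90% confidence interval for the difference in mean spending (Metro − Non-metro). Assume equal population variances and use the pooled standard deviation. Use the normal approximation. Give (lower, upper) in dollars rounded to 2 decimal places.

(89.36, 188.44)

Pooled variance s_p² = [52·141.6² + 171·204.5²] / (53+172−2) = 36743.9097, so s_p = 191.6870.
SE_diff = s_p·√(1/n₁ + 1/n₂) = 191.6870·√(1/53 + 1/172) = 30.1149.
z* = 1.645; margin = 1.645 × 30.1149 = 49.5390.
Difference = 612.7 − 473.8 = 138.9000.
138.9000 ± 49.5390 → (89.36, 188.44).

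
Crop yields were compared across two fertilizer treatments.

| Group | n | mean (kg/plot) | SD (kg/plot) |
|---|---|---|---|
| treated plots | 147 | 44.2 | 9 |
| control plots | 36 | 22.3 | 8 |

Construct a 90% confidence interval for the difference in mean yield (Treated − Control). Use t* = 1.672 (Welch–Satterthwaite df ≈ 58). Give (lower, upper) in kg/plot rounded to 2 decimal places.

(19.35, 24.45)

Per-group SEs: s₁/√n₁ = 9/√147 = 0.7423, s₂/√n₂ = 8/√36 = 1.3333.
Unpooled SE of the difference: √(0.55100929 + 1.77768889) = 1.5260.
Margin of error = t* · SE = 1.672 × 1.5260 = 2.5515.
x̄₁ − x̄₂ = 44.2 − 22.3 = 21.9000.
CI: 21.9000 ± 2.5515 = (19.35, 24.45).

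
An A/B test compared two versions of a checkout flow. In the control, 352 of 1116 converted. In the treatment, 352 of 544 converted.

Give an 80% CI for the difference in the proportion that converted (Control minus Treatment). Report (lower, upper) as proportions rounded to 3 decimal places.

p̂₁ = 352/1116 = 0.3154 and p̂₂ = 352/544 = 0.6471.
SE₁ = √(p̂₁(1−p̂₁)/n₁) = √(0.3154·0.6846/1116) = 0.01391; SE₂ = √(0.6471·0.3529/544) = 0.02049.
Independent samples: SE of the difference = √(SE₁² + SE₂²) = √(0.0001934881 + 0.0004198401) = 0.02477.
z* for 80% confidence is 1.282, so the margin of error is 1.282 × 0.02477 = 0.03176.
Point estimate p̂₁ − p̂₂ = 0.3154 − 0.6471 = -0.3317.
-0.3317 ± 0.03176 → (-0.363, -0.300).

(-0.363, -0.300)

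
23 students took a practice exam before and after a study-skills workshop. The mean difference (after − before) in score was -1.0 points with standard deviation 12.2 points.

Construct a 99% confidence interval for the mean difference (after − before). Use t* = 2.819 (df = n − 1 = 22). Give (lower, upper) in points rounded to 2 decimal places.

(-8.17, 6.17)

This is a matched-pairs design, so SE = s_d/√n = 12.2/√23 = 2.5439.
Margin = 2.819 × 2.5439 = 7.1713; the interval is -1.0 ± 7.1713 = (-8.17, 6.17).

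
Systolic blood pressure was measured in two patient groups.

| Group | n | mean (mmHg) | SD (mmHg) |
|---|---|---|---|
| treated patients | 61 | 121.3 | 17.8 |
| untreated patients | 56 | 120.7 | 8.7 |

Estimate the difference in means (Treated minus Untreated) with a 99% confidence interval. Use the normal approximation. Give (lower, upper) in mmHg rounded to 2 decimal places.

(-5.99, 7.19)

Standard errors of each mean: 17.8/√61 = 2.2791 and 8.7/√56 = 1.1626.
SE(x̄₁ − x̄₂) = √(2.2791² + 1.1626²) = 2.5585 for independent samples with unequal variances.
With z* = 2.576, the margin is 2.576 × 2.5585 = 6.5907.
x̄₁ − x̄₂ = 121.3 − 120.7 = 0.6000; the interval is 0.6000 ± 6.5907 = (-5.99, 7.19).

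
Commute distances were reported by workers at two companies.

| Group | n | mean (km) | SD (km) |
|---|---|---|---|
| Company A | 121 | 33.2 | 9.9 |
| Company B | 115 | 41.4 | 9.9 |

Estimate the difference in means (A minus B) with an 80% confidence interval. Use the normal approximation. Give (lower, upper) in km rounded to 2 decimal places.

(-9.85, -6.55)

SE₁ = s₁/√n₁ = 9.9/√121 = 0.9000; SE₂ = 9.9/√115 = 0.9232.
Independent samples, unequal variances: SE_diff = √(SE₁² + SE₂²) = √(0.81 + 0.85229824) = 1.2893.
z* = 1.282, so margin of error = 1.282 × 1.2893 = 1.6529.
Difference in means = 33.2 − 41.4 = -8.2000.
-8.2000 ± 1.6529 → (-9.85, -6.55).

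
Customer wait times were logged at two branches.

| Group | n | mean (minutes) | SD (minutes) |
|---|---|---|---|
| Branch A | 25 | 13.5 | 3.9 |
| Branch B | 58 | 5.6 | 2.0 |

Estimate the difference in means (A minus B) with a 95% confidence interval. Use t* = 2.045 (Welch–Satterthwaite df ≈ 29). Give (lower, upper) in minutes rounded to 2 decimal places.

(6.22, 9.58)

Per-group SEs: s₁/√n₁ = 3.9/√25 = 0.7800, s₂/√n₂ = 2.0/√58 = 0.2626.
Unpooled SE of the difference: √(0.6084 + 0.06895876) = 0.8230.
Margin of error = t* · SE = 2.045 × 0.8230 = 1.6830.
x̄₁ − x̄₂ = 13.5 − 5.6 = 7.9000.
CI: 7.9000 ± 1.6830 = (6.22, 9.58).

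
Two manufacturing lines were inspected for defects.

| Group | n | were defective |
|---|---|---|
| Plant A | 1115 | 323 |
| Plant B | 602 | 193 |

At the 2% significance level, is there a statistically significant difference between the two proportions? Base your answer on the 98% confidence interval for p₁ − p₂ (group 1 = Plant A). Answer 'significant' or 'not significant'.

Sample proportions: 323/1115 = 0.2897, 193/602 = 0.3206.
Each SE is √(p̂(1−p̂)/n): √(0.2897·0.7103/1115) = 0.01358 and √(0.3206·0.6794/602) = 0.01902.
SE(p̂₁ − p̂₂) = √(SE₁² + SE₂²) = √(0.0001844164 + 0.0003617604) = 0.02337, since the two samples are independent.
At 98% confidence z* = 2.326; margin = 2.326 × 0.02337 = 0.05436.
The difference is 0.2897 − 0.3206 = -0.0309, so the interval is -0.0309 ± 0.05436 = (-0.08526, 0.02346).
The interval (-0.08526, 0.02346) contains 0, so the difference is not significant.

not significant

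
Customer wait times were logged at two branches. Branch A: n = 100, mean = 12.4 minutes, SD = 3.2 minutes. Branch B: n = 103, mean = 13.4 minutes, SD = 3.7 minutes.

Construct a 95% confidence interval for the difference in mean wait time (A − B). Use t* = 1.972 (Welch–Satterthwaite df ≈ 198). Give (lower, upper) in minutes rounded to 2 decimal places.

(-1.96, -0.04)

Standard errors of each mean: 3.2/√100 = 0.3200 and 3.7/√103 = 0.3646.
SE(x̄₁ − x̄₂) = √(0.3200² + 0.3646²) = 0.4851 for independent samples with unequal variances.
With t* = 1.972, the margin is 1.972 × 0.4851 = 0.9566.
x̄₁ − x̄₂ = 12.4 − 13.4 = -1.0000; the interval is -1.0000 ± 0.9566 = (-1.96, -0.04).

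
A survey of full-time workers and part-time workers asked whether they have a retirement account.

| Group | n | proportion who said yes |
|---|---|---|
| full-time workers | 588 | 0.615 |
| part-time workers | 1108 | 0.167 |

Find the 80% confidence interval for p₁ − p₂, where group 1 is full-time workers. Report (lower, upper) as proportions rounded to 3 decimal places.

The two standard errors are √(0.6150×0.3850/588) = 0.02007 and √(0.1670×0.8330/1108) = 0.01120.
Because the samples are independent, SE_diff = √(0.02007² + 0.01120²) = 0.02298.
Using z* = 1.282 for 80%, ME = 1.282 × 0.02298 = 0.02946.
p̂₁ − p̂₂ = 0.4480; interval 0.4480 ± 0.02946 gives (0.419, 0.477).

(0.419, 0.477)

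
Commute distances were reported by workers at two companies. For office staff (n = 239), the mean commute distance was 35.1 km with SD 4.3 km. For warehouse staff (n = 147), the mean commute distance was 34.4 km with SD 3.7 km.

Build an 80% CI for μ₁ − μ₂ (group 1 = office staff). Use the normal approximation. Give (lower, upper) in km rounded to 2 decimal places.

(0.17, 1.23)

Standard errors of each mean: 4.3/√239 = 0.2781 and 3.7/√147 = 0.3052.
SE(x̄₁ − x̄₂) = √(0.2781² + 0.3052²) = 0.4129 for independent samples with unequal variances.
With z* = 1.282, the margin is 1.282 × 0.4129 = 0.5293.
x̄₁ − x̄₂ = 35.1 − 34.4 = 0.7000; the interval is 0.7000 ± 0.5293 = (0.17, 1.23).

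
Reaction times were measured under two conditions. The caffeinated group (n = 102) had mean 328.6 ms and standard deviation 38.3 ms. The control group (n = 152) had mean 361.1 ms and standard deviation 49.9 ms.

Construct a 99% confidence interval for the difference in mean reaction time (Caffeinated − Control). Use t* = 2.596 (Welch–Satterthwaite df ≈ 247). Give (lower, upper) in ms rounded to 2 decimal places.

(-46.90, -18.10)

Per-group SEs: s₁/√n₁ = 38.3/√102 = 3.7923, s₂/√n₂ = 49.9/√152 = 4.0474.
Unpooled SE of the difference: √(14.38153929 + 16.38144676) = 5.5464.
Margin of error = t* · SE = 2.596 × 5.5464 = 14.3985.
x̄₁ − x̄₂ = 328.6 − 361.1 = -32.5000.
CI: -32.5000 ± 14.3985 = (-46.90, -18.10).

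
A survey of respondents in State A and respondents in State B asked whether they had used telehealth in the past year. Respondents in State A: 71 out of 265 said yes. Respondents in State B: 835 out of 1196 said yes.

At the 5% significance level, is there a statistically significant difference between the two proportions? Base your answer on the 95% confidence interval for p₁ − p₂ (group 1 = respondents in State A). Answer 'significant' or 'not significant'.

significant

p̂₁ = 71/265 = 0.2679 and p̂₂ = 835/1196 = 0.6982.
SE₁ = √(p̂₁(1−p̂₁)/n₁) = √(0.2679·0.7321/265) = 0.02720; SE₂ = √(0.6982·0.3018/1196) = 0.01327.
Independent samples: SE of the difference = √(SE₁² + SE₂²) = √(0.00073984 + 0.0001760929) = 0.03026.
z* for 95% confidence is 1.960, so the margin of error is 1.960 × 0.03026 = 0.05931.
Point estimate p̂₁ − p̂₂ = 0.2679 − 0.6982 = -0.4303.
-0.4303 ± 0.05931 → (-0.48961, -0.37099).
The interval (-0.48961, -0.37099) does not contain 0, so the difference is significant.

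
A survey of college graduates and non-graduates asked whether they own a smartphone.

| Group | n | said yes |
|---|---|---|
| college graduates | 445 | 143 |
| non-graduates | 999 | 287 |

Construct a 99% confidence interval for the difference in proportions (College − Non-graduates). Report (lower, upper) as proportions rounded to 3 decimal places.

p̂₁ = 143/445 = 0.3213 and p̂₂ = 287/999 = 0.2873.
SE₁ = √(p̂₁(1−p̂₁)/n₁) = √(0.3213·0.6787/445) = 0.02214; SE₂ = √(0.2873·0.7127/999) = 0.01432.
Independent samples: SE of the difference = √(SE₁² + SE₂²) = √(0.0004901796 + 0.0002050624) = 0.02637.
z* for 99% confidence is 2.576, so the margin of error is 2.576 × 0.02637 = 0.06793.
Point estimate p̂₁ − p̂₂ = 0.3213 − 0.2873 = 0.0340.
0.0340 ± 0.06793 → (-0.034, 0.102).

(-0.034, 0.102)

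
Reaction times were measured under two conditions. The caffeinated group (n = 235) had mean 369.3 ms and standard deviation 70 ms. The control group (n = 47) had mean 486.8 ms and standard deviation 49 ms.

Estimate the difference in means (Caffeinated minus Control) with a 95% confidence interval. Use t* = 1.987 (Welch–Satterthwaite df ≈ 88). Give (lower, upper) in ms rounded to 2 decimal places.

(-134.35, -100.65)

Standard errors of each mean: 70/√235 = 4.5663 and 49/√47 = 7.1474.
SE(x̄₁ − x̄₂) = √(4.5663² + 7.1474²) = 8.4815 for independent samples with unequal variances.
With t* = 1.987, the margin is 1.987 × 8.4815 = 16.8527.
x̄₁ − x̄₂ = 369.3 − 486.8 = -117.5000; the interval is -117.5000 ± 16.8527 = (-134.35, -100.65).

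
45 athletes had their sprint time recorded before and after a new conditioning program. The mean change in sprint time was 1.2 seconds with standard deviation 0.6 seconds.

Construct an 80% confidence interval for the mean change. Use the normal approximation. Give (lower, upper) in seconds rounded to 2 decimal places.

(1.09, 1.31)

Paired design: SE = s_d/√n = 0.6/√45 = 0.0894.
z* = 1.282; margin of error = 1.282 × 0.0894 = 0.1146.
1.2 ± 0.1146 → (1.09, 1.31).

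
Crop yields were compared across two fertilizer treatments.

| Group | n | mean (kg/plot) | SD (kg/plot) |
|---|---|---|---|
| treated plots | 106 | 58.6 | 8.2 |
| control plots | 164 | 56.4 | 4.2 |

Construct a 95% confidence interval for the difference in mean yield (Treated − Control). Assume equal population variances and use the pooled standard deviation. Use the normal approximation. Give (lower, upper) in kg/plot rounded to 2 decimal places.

(0.71, 3.69)

Pooled variance s_p² = [105·8.2² + 163·4.2²] / (106+164−2) = 37.0728, so s_p = 6.0887.
SE_diff = s_p·√(1/n₁ + 1/n₂) = 6.0887·√(1/106 + 1/164) = 0.7588.
z* = 1.960; margin = 1.960 × 0.7588 = 1.4872.
Difference = 58.6 − 56.4 = 2.2000.
2.2000 ± 1.4872 → (0.71, 3.69).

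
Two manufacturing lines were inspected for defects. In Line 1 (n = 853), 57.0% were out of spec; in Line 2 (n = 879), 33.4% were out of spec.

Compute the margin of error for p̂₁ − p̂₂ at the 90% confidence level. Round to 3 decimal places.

0.038

The two standard errors are √(0.5700×0.4300/853) = 0.01695 and √(0.3340×0.6660/879) = 0.01591.
Because the samples are independent, SE_diff = √(0.01695² + 0.01591²) = 0.02325.
Using z* = 1.645 for 90%, ME = 1.645 × 0.02325 = 0.03825.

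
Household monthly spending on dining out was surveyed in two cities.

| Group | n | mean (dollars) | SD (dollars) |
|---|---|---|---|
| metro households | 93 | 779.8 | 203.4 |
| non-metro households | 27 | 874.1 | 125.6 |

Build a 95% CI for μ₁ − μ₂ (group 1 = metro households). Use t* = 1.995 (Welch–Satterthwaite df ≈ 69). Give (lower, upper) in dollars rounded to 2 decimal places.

Standard errors of each mean: 203.4/√93 = 21.0916 and 125.6/√27 = 24.1717.
SE(x̄₁ − x̄₂) = √(21.0916² + 24.1717²) = 32.0800 for independent samples with unequal variances.
With t* = 1.995, the margin is 1.995 × 32.0800 = 63.9996.
x̄₁ − x̄₂ = 779.8 − 874.1 = -94.3000; the interval is -94.3000 ± 63.9996 = (-158.30, -30.30).

(-158.30, -30.30)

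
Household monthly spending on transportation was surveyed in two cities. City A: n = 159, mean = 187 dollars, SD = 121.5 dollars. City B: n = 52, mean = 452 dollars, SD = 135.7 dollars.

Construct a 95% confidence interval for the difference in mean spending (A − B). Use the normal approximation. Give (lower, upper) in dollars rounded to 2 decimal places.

Per-group SEs: s₁/√n₁ = 121.5/√159 = 9.6356, s₂/√n₂ = 135.7/√52 = 18.8182.
Unpooled SE of the difference: √(92.84478736 + 354.12465124) = 21.1417.
Margin of error = z* · SE = 1.960 × 21.1417 = 41.4377.
x̄₁ − x̄₂ = 187 − 452 = -265.0000.
CI: -265.0000 ± 41.4377 = (-306.44, -223.56).

(-306.44, -223.56)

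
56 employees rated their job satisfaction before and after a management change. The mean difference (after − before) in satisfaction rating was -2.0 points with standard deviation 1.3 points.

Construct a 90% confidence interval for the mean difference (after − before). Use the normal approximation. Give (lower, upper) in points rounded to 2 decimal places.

Paired design: SE = s_d/√n = 1.3/√56 = 0.1737.
z* = 1.645; margin of error = 1.645 × 0.1737 = 0.2857.
-2.0 ± 0.2857 → (-2.29, -1.71).

(-2.29, -1.71)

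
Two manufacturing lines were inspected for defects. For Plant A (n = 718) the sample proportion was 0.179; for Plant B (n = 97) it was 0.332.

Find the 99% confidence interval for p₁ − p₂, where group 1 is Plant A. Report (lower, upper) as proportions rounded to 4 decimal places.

The two standard errors are √(0.1790×0.8210/718) = 0.01431 and √(0.3320×0.6680/97) = 0.04782.
Because the samples are independent, SE_diff = √(0.01431² + 0.04782²) = 0.04992.
Using z* = 2.576 for 99%, ME = 2.576 × 0.04992 = 0.12859.
p̂₁ − p̂₂ = -0.1530; interval -0.1530 ± 0.12859 gives (-0.2816, -0.0244).

(-0.2816, -0.0244)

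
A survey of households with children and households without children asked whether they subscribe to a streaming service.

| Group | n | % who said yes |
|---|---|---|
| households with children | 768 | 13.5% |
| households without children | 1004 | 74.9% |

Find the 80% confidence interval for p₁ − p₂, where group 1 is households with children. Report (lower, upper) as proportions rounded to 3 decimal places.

Each SE is √(p̂(1−p̂)/n): √(0.1350·0.8650/768) = 0.01233 and √(0.7490·0.2510/1004) = 0.01368.
SE(p̂₁ − p̂₂) = √(SE₁² + SE₂²) = √(0.0001520289 + 0.0001871424) = 0.01842, since the two samples are independent.
At 80% confidence z* = 1.282; margin = 1.282 × 0.01842 = 0.02361.
The difference is 0.1350 − 0.7490 = -0.6140, so the interval is -0.6140 ± 0.02361 = (-0.638, -0.590).

(-0.638, -0.590)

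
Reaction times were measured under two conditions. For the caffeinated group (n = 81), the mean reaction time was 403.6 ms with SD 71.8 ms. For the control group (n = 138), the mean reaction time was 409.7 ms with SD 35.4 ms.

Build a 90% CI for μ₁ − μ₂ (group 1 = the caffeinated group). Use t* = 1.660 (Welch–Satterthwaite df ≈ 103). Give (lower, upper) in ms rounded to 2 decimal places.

(-20.26, 8.06)

Standard errors of each mean: 71.8/√81 = 7.9778 and 35.4/√138 = 3.0134.
SE(x̄₁ − x̄₂) = √(7.9778² + 3.0134²) = 8.5279 for independent samples with unequal variances.
With t* = 1.660, the margin is 1.660 × 8.5279 = 14.1563.
x̄₁ − x̄₂ = 403.6 − 409.7 = -6.1000; the interval is -6.1000 ± 14.1563 = (-20.26, 8.06).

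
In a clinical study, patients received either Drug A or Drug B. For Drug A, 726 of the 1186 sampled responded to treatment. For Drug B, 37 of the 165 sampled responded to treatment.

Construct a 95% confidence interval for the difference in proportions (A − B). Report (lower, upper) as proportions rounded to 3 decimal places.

First, p̂₁ = 726/1186 = 0.6121; p̂₂ = 37/165 = 0.2242.
The two standard errors are √(0.6121×0.3879/1186) = 0.01415 and √(0.2242×0.7758/165) = 0.03247.
Because the samples are independent, SE_diff = √(0.01415² + 0.03247²) = 0.03542.
Using z* = 1.960 for 95%, ME = 1.960 × 0.03542 = 0.06942.
p̂₁ − p̂₂ = 0.3879; interval 0.3879 ± 0.06942 gives (0.318, 0.457).

(0.318, 0.457)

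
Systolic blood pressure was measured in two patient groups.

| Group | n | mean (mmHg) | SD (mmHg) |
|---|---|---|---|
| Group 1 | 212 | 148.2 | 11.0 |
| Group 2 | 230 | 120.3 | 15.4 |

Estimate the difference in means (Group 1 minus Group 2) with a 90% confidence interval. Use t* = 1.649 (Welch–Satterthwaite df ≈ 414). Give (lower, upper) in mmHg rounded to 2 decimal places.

SE₁ = s₁/√n₁ = 11.0/√212 = 0.7555; SE₂ = 15.4/√230 = 1.0154.
Independent samples, unequal variances: SE_diff = √(SE₁² + SE₂²) = √(0.57078025 + 1.03103716) = 1.2656.
t* = 1.649, so margin of error = 1.649 × 1.2656 = 2.0870.
Difference in means = 148.2 − 120.3 = 27.9000.
27.9000 ± 2.0870 → (25.81, 29.99).

(25.81, 29.99)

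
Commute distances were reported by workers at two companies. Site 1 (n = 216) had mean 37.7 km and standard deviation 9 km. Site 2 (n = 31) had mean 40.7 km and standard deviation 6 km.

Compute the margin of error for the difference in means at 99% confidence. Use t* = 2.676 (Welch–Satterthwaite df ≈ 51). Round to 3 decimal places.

3.317

SE₁ = s₁/√n₁ = 9/√216 = 0.6124; SE₂ = 6/√31 = 1.0776.
Independent samples, unequal variances: SE_diff = √(SE₁² + SE₂²) = √(0.37503376 + 1.16122176) = 1.2395.
t* = 2.676, so margin of error = 2.676 × 1.2395 = 3.3169.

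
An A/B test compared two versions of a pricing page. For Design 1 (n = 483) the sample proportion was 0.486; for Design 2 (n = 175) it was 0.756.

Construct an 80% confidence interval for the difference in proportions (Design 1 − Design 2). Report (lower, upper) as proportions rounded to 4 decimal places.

The two standard errors are √(0.4860×0.5140/483) = 0.02274 and √(0.7560×0.2440/175) = 0.03247.
Because the samples are independent, SE_diff = √(0.02274² + 0.03247²) = 0.03964.
Using z* = 1.282 for 80%, ME = 1.282 × 0.03964 = 0.05082.
p̂₁ − p̂₂ = -0.2700; interval -0.2700 ± 0.05082 gives (-0.3208, -0.2192).

(-0.3208, -0.2192)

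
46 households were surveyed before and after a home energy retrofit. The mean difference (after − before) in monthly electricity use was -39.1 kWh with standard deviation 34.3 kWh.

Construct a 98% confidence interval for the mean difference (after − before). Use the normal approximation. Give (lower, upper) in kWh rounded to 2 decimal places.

This is a matched-pairs design, so SE = s_d/√n = 34.3/√46 = 5.0573.
Margin = 2.326 × 5.0573 = 11.7633; the interval is -39.1 ± 11.7633 = (-50.86, -27.34).

(-50.86, -27.34)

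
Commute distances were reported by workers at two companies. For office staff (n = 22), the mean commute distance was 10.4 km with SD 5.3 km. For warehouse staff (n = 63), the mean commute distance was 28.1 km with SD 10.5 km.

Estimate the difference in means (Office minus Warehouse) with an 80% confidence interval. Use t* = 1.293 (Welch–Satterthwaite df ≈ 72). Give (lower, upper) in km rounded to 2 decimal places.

(-19.95, -15.45)

Standard errors of each mean: 5.3/√22 = 1.1300 and 10.5/√63 = 1.3229.
SE(x̄₁ − x̄₂) = √(1.1300² + 1.3229²) = 1.7398 for independent samples with unequal variances.
With t* = 1.293, the margin is 1.293 × 1.7398 = 2.2496.
x̄₁ − x̄₂ = 10.4 − 28.1 = -17.7000; the interval is -17.7000 ± 2.2496 = (-19.95, -15.45).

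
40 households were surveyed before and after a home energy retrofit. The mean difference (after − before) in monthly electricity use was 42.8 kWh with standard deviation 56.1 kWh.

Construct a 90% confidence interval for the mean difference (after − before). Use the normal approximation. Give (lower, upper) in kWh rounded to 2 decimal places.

(28.21, 57.39)

Paired design: SE = s_d/√n = 56.1/√40 = 8.8702.
z* = 1.645; margin of error = 1.645 × 8.8702 = 14.5915.
42.8 ± 14.5915 → (28.21, 57.39).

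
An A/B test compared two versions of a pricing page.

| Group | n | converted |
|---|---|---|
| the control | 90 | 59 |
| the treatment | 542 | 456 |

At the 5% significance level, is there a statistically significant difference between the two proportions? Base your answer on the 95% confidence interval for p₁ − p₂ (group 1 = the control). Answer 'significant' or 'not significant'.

significant

Sample proportions: 59/90 = 0.6556, 456/542 = 0.8413.
Each SE is √(p̂(1−p̂)/n): √(0.6556·0.3444/90) = 0.05009 and √(0.8413·0.1587/542) = 0.01570.
SE(p̂₁ − p̂₂) = √(SE₁² + SE₂²) = √(0.0025090081 + 0.00024649) = 0.05249, since the two samples are independent.
At 95% confidence z* = 1.960; margin = 1.960 × 0.05249 = 0.10288.
The difference is 0.6556 − 0.8413 = -0.1857, so the interval is -0.1857 ± 0.10288 = (-0.28858, -0.08282).
The interval (-0.28858, -0.08282) does not contain 0, so the difference is significant.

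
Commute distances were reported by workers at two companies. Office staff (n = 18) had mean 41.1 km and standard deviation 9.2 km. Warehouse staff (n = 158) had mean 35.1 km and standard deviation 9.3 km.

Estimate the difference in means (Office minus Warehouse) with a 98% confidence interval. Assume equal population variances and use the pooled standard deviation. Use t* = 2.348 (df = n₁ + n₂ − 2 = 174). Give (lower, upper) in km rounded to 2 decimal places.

(0.57, 11.43)

Pooled variance s_p² = [17·9.2² + 157·9.3²] / (18+158−2) = 86.3093, so s_p = 9.2903.
SE_diff = s_p·√(1/n₁ + 1/n₂) = 9.2903·√(1/18 + 1/158) = 2.3111.
t* = 2.348; margin = 2.348 × 2.3111 = 5.4265.
Difference = 41.1 − 35.1 = 6.0000.
6.0000 ± 5.4265 → (0.57, 11.43).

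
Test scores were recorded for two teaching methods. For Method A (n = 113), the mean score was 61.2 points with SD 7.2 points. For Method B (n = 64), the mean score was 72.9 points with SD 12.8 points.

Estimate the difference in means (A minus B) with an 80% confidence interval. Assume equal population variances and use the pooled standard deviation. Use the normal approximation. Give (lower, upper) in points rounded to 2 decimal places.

Pooled variance s_p² = [112·7.2² + 63·12.8²] / (113+64−2) = 92.1600, so s_p = 9.6000.
SE_diff = s_p·√(1/n₁ + 1/n₂) = 9.6000·√(1/113 + 1/64) = 1.5019.
z* = 1.282; margin = 1.282 × 1.5019 = 1.9254.
Difference = 61.2 − 72.9 = -11.7000.
-11.7000 ± 1.9254 → (-13.63, -9.77).

(-13.63, -9.77)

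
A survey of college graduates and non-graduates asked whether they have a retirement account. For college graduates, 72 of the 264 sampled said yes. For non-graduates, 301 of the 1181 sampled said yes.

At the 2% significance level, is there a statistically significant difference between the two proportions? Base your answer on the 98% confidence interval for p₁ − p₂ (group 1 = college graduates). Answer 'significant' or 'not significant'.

not significant

p̂₁ = 72/264 = 0.2727 and p̂₂ = 301/1181 = 0.2549.
SE₁ = √(p̂₁(1−p̂₁)/n₁) = √(0.2727·0.7273/264) = 0.02741; SE₂ = √(0.2549·0.7451/1181) = 0.01268.
Independent samples: SE of the difference = √(SE₁² + SE₂²) = √(0.0007513081 + 0.0001607824) = 0.03020.
z* for 98% confidence is 2.326, so the margin of error is 2.326 × 0.03020 = 0.07025.
Point estimate p̂₁ − p̂₂ = 0.2727 − 0.2549 = 0.0178.
0.0178 ± 0.07025 → (-0.05245, 0.08805).
The interval (-0.05245, 0.08805) contains 0, so the difference is not significant.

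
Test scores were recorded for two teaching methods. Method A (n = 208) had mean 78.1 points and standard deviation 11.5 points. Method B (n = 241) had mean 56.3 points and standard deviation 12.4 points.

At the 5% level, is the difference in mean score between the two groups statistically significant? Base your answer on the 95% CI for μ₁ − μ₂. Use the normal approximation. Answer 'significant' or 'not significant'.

Per-group SEs: s₁/√n₁ = 11.5/√208 = 0.7974, s₂/√n₂ = 12.4/√241 = 0.7988.
Unpooled SE of the difference: √(0.63584676 + 0.63808144) = 1.1287.
Margin of error = z* · SE = 1.960 × 1.1287 = 2.2123.
x̄₁ − x̄₂ = 78.1 − 56.3 = 21.8000.
CI: 21.8000 ± 2.2123 = (19.5877, 24.0123).
The interval (19.5877, 24.0123) does not contain 0, so the difference is significant.

significant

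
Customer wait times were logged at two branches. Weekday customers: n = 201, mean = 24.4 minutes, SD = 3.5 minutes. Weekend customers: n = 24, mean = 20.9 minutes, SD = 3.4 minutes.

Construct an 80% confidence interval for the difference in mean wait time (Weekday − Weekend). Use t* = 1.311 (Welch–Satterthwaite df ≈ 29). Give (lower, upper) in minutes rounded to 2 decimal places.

Per-group SEs: s₁/√n₁ = 3.5/√201 = 0.2469, s₂/√n₂ = 3.4/√24 = 0.6940.
Unpooled SE of the difference: √(0.06095961 + 0.481636) = 0.7366.
Margin of error = t* · SE = 1.311 × 0.7366 = 0.9657.
x̄₁ − x̄₂ = 24.4 − 20.9 = 3.5000.
CI: 3.5000 ± 0.9657 = (2.53, 4.47).

(2.53, 4.47)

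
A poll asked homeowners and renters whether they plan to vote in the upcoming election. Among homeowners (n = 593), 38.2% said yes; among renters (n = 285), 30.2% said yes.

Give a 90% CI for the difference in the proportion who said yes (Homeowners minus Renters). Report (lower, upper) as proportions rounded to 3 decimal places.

(0.025, 0.135)

SE₁ = √(p̂₁(1−p̂₁)/n₁) = √(0.3820·0.6180/593) = 0.01995; SE₂ = √(0.3020·0.6980/285) = 0.02720.
Independent samples: SE of the difference = √(SE₁² + SE₂²) = √(0.0003980025 + 0.00073984) = 0.03373.
z* for 90% confidence is 1.645, so the margin of error is 1.645 × 0.03373 = 0.05549.
Point estimate p̂₁ − p̂₂ = 0.3820 − 0.3020 = 0.0800.
0.0800 ± 0.05549 → (0.025, 0.135).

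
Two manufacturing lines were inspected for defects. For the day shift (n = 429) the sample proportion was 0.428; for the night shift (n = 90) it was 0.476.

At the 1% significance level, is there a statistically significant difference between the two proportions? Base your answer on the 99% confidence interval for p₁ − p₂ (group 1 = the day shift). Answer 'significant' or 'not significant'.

Each SE is √(p̂(1−p̂)/n): √(0.4280·0.5720/429) = 0.02389 and √(0.4760·0.5240/90) = 0.05264.
SE(p̂₁ − p̂₂) = √(SE₁² + SE₂²) = √(0.0005707321 + 0.0027709696) = 0.05781, since the two samples are independent.
At 99% confidence z* = 2.576; margin = 2.576 × 0.05781 = 0.14892.
The difference is 0.4280 − 0.4760 = -0.0480, so the interval is -0.0480 ± 0.14892 = (-0.19692, 0.10092).
The interval (-0.19692, 0.10092) contains 0, so the difference is not significant.

not significant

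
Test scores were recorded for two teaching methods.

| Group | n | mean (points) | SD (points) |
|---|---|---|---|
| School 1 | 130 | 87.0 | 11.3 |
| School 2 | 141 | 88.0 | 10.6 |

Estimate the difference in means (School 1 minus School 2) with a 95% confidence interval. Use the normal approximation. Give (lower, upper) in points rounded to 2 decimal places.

SE₁ = s₁/√n₁ = 11.3/√130 = 0.9911; SE₂ = 10.6/√141 = 0.8927.
Independent samples, unequal variances: SE_diff = √(SE₁² + SE₂²) = √(0.98227921 + 0.79691329) = 1.3339.
z* = 1.960, so margin of error = 1.960 × 1.3339 = 2.6144.
Difference in means = 87.0 − 88.0 = -1.0000.
-1.0000 ± 2.6144 → (-3.61, 1.61).

(-3.61, 1.61)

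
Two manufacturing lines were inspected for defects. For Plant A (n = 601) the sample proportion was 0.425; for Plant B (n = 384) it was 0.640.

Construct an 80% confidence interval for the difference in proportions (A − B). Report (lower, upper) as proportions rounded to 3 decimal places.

Each SE is √(p̂(1−p̂)/n): √(0.4250·0.5750/601) = 0.02016 and √(0.6400·0.3600/384) = 0.02449.
SE(p̂₁ − p̂₂) = √(SE₁² + SE₂²) = √(0.0004064256 + 0.0005997601) = 0.03172, since the two samples are independent.
At 80% confidence z* = 1.282; margin = 1.282 × 0.03172 = 0.04067.
The difference is 0.4250 − 0.6400 = -0.2150, so the interval is -0.2150 ± 0.04067 = (-0.256, -0.174).

(-0.256, -0.174)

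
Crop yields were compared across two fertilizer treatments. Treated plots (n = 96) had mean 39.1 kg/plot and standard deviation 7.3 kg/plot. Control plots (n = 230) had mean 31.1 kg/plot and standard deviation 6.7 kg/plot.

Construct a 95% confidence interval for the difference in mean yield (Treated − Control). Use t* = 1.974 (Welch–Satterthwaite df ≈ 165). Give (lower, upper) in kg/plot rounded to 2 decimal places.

(6.29, 9.71)

Per-group SEs: s₁/√n₁ = 7.3/√96 = 0.7451, s₂/√n₂ = 6.7/√230 = 0.4418.
Unpooled SE of the difference: √(0.55517401 + 0.19518724) = 0.8662.
Margin of error = t* · SE = 1.974 × 0.8662 = 1.7099.
x̄₁ − x̄₂ = 39.1 − 31.1 = 8.0000.
CI: 8.0000 ± 1.7099 = (6.29, 9.71).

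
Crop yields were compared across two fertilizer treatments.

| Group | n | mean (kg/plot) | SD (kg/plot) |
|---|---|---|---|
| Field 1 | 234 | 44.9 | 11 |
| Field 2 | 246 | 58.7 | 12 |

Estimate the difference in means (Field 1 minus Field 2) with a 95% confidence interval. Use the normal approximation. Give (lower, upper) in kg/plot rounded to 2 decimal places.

(-15.86, -11.74)

SE₁ = s₁/√n₁ = 11/√234 = 0.7191; SE₂ = 12/√246 = 0.7651.
Independent samples, unequal variances: SE_diff = √(SE₁² + SE₂²) = √(0.51710481 + 0.58537801) = 1.0500.
z* = 1.960, so margin of error = 1.960 × 1.0500 = 2.0580.
Difference in means = 44.9 − 58.7 = -13.8000.
-13.8000 ± 2.0580 → (-15.86, -11.74).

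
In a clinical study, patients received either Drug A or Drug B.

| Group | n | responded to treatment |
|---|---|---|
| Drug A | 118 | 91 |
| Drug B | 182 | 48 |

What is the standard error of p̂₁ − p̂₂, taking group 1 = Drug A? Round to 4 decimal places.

p̂₁ = 91/118 = 0.7712 and p̂₂ = 48/182 = 0.2637.
SE₁ = √(p̂₁(1−p̂₁)/n₁) = √(0.7712·0.2288/118) = 0.03867; SE₂ = √(0.2637·0.7363/182) = 0.03266.
Independent samples: SE of the difference = √(SE₁² + SE₂²) = √(0.0014953689 + 0.0010666756) = 0.05062.

0.0506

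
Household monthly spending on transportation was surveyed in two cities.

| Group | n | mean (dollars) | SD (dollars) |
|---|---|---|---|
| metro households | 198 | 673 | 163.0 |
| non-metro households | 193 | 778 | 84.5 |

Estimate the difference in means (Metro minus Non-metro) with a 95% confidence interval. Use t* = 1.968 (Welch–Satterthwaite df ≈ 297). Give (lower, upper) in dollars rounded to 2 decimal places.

Per-group SEs: s₁/√n₁ = 163.0/√198 = 11.5839, s₂/√n₂ = 84.5/√193 = 6.0824.
Unpooled SE of the difference: √(134.18673921 + 36.99558976) = 13.0837.
Margin of error = t* · SE = 1.968 × 13.0837 = 25.7487.
x̄₁ − x̄₂ = 673 − 778 = -105.0000.
CI: -105.0000 ± 25.7487 = (-130.75, -79.25).

(-130.75, -79.25)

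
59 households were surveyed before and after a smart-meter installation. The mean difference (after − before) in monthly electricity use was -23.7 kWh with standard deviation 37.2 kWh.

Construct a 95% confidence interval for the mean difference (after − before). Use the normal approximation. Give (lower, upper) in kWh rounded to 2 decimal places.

(-33.19, -14.21)

Paired design: SE = s_d/√n = 37.2/√59 = 4.8430.
z* = 1.960; margin of error = 1.960 × 4.8430 = 9.4923.
-23.7 ± 9.4923 → (-33.19, -14.21).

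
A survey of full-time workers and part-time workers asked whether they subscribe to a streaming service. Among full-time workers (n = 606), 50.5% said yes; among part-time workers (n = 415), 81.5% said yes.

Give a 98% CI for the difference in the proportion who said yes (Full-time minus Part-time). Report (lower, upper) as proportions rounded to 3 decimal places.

Each SE is √(p̂(1−p̂)/n): √(0.5050·0.4950/606) = 0.02031 and √(0.8150·0.1850/415) = 0.01906.
SE(p̂₁ − p̂₂) = √(SE₁² + SE₂²) = √(0.0004124961 + 0.0003632836) = 0.02785, since the two samples are independent.
At 98% confidence z* = 2.326; margin = 2.326 × 0.02785 = 0.06478.
The difference is 0.5050 − 0.8150 = -0.3100, so the interval is -0.3100 ± 0.06478 = (-0.375, -0.245).

(-0.375, -0.245)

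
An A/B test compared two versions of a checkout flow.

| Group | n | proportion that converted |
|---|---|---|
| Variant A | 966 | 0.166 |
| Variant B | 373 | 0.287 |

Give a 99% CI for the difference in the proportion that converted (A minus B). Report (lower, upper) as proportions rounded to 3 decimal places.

SE₁ = √(p̂₁(1−p̂₁)/n₁) = √(0.1660·0.8340/966) = 0.01197; SE₂ = √(0.2870·0.7130/373) = 0.02342.
Independent samples: SE of the difference = √(SE₁² + SE₂²) = √(0.0001432809 + 0.0005484964) = 0.02630.
z* for 99% confidence is 2.576, so the margin of error is 2.576 × 0.02630 = 0.06775.
Point estimate p̂₁ − p̂₂ = 0.1660 − 0.2870 = -0.1210.
-0.1210 ± 0.06775 → (-0.189, -0.053).

(-0.189, -0.053)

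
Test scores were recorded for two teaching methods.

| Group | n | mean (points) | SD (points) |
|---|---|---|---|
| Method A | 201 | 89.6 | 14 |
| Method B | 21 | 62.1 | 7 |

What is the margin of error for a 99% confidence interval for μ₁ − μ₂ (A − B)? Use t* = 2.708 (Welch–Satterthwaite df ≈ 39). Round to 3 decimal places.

Per-group SEs: s₁/√n₁ = 14/√201 = 0.9875, s₂/√n₂ = 7/√21 = 1.5275.
Unpooled SE of the difference: √(0.97515625 + 2.33325625) = 1.8189.
Margin of error = t* · SE = 2.708 × 1.8189 = 4.9256.

4.926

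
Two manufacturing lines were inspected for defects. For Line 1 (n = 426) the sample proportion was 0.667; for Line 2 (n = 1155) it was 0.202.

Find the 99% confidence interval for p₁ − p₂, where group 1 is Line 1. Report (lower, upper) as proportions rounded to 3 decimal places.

(0.399, 0.531)

SE₁ = √(p̂₁(1−p̂₁)/n₁) = √(0.6670·0.3330/426) = 0.02283; SE₂ = √(0.2020·0.7980/1155) = 0.01181.
Independent samples: SE of the difference = √(SE₁² + SE₂²) = √(0.0005212089 + 0.0001394761) = 0.02570.
z* for 99% confidence is 2.576, so the margin of error is 2.576 × 0.02570 = 0.06620.
Point estimate p̂₁ − p̂₂ = 0.6670 − 0.2020 = 0.4650.
0.4650 ± 0.06620 → (0.399, 0.531).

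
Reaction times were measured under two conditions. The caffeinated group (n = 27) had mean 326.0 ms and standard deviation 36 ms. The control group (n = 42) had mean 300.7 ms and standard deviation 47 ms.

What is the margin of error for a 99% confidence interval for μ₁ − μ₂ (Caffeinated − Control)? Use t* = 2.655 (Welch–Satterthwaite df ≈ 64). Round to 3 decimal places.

SE₁ = s₁/√n₁ = 36/√27 = 6.9282; SE₂ = 47/√42 = 7.2523.
Independent samples, unequal variances: SE_diff = √(SE₁² + SE₂²) = √(47.99995524 + 52.59585529) = 10.0297.
t* = 2.655, so margin of error = 2.655 × 10.0297 = 26.6289.

26.629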